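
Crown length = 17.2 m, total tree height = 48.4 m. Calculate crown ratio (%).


Formula: Crown Ratio = (Crown Length / Total Height) * 100
CR = (17.2 m / 48.4 m) * 100
CR = 0.3554 * 100 = 35.5%

35.5


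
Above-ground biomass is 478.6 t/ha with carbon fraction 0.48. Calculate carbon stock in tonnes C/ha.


Formula: Carbon Stock = Biomass * Carbon Fraction
C = 478.6 t/ha * 0.48
C = 229.7 t C/ha

229.7


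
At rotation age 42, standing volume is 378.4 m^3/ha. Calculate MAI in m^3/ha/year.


Formula: MAI = Total Volume / Stand Age
MAI = 378.4 m^3/ha / 42 years
MAI = 9.01 m^3/ha/year

9.01


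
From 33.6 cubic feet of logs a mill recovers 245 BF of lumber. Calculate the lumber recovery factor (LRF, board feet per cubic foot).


Formula: LRF = Lumber Output (BF) / Log Input (ft^3)
LRF = 245 BF / 33.6 ft^3
LRF = 7.29 BF/ft^3

7.29


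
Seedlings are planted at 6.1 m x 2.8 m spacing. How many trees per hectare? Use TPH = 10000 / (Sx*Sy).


Formula: TPH = 10000 m^2/ha / (spacing_x * spacing_y)
Area per tree = 6.1 m * 2.8 m = 17.08 m^2
TPH = 10000 / 17.08 = 585 trees/ha

585


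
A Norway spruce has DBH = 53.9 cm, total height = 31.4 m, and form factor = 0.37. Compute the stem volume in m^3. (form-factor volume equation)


Formula: V = pi * (DBH/200)^2 * H * ff
Radius = DBH/200 = 53.9/200 = 0.2695 m
Radius^2 = 0.2695^2 = 0.07263025 m^2
V = pi * 0.07263025 * 31.4 * 0.37
V = 2.651 m^3

2.651


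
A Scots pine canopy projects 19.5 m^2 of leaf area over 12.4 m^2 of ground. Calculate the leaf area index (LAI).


Formula: LAI = total leaf area / ground area  (dimensionless)
LAI = 19.5 m^2 / 12.4 m^2
LAI = 1.57

1.57


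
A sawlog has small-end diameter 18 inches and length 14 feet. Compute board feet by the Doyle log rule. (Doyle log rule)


Doyle: BF = (D - 4)^2 * L / 16
Adjusted diameter = 18 - 4 = 14 in
(D-4)^2 = 14^2 = 196
BF = 196 * 14 / 16 = 172 BF

172


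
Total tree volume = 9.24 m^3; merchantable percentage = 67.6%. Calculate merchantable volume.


Formula: MV = V_total * (merchantable_pct / 100)
Merchantable fraction = 67.6% / 100 = 0.676
MV = 9.24 m^3 * 0.676 = 6.246 m^3

6.246


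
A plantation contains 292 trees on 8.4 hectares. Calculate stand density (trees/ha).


Formula: Stand Density = N_trees / Area_ha
Density = 292 trees / 8.4 ha
Density = 35 trees/ha

35


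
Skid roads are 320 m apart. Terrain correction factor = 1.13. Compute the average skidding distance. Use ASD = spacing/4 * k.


Formula: ASD = (spacing / 4) * correction
Uncorrected distance = spacing / 4 = 320 / 4 = 80 m
ASD = 80 * 1.13 = 90 m

90


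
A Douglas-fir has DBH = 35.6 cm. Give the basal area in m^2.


Formula: BA = pi * (DBH/2)^2 / 10000  (cm^2 to m^2)
Radius = DBH/2 = 35.6/2 = 17.8 cm
BA = pi * 17.8^2 / 10000
   = 995.3822 cm^2 / 10000
   = 0.0995 m^2

0.0995


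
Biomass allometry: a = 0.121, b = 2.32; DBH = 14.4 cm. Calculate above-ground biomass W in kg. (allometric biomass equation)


Formula: W = a * DBH^b  (allometric power law)
DBH^b = 14.4^2.32 = 486.8565
W = 0.121 * 486.8565 = 58.9 kg

58.9


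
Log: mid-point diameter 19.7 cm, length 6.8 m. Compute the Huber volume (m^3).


Huber: V = Am * L,  Am = pi*(Dm/200)^2
Am = pi*(19.7/200)^2 = 0.030481 m^2
V = 0.030481*6.8 = 0.2073 m^3

0.2073


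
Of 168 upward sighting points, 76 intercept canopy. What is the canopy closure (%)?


Formula: Canopy closure = covered points / total points * 100
Closure = 76 / 168 * 100
Closure = 0.4524 * 100 = 45.2%

45.2


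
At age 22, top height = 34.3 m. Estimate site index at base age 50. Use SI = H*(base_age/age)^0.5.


Formula: SI = H_dom * (base_age / age)^0.5
Age ratio = 50 / 22 = 2.27273
sqrt(age_ratio) = 1.50756
SI = 34.3 * 1.50756 = 51.7 m

51.7


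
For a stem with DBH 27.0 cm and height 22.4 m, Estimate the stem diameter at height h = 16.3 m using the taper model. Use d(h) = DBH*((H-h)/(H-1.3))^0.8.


Taper: d(h) = DBH * ((H - h) / (H - 1.3))^0.8
Numerator = H - h = 22.4 - 16.3 = 6.1 m
Denominator = H - 1.3 = 22.4 - 1.3 = 21.1 m
Ratio = 6.1 / 21.1 = 0.2891
d = 27.0 * 0.2891^0.8 = 10.0 cm

10.0


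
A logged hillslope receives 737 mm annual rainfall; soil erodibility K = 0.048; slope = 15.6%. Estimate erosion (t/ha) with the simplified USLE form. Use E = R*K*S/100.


Formula: E = R * K * S / 100  (simplified USLE)
R * K = 737 * 0.048 = 35.376
E = 35.376 * 15.6 / 100 = 5.52 t/ha

5.52


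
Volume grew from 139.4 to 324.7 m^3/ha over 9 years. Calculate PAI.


Formula: PAI = (V_T2 - V_T1) / (T2 - T1)
Volume increment = 324.7 - 139.4 = 185.3 m^3/ha
PAI = 185.3 / 9 = 20.59 m^3/ha/year

20.59


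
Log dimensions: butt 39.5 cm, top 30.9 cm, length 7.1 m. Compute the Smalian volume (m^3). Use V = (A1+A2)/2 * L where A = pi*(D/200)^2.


Smalian: V = (A1 + A2)/2 * L,  A = pi*(D/200)^2
A1 = pi*(39.5/200)^2 = 0.122542 m^2
A2 = pi*(30.9/200)^2 = 0.074991 m^2
V = (0.122542+0.074991)/2*7.1 = 0.7012 m^3

0.7012


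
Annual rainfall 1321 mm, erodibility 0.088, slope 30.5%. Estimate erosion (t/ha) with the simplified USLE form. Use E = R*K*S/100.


Formula: E = R * K * S / 100  (simplified USLE)
R * K = 1321 * 0.088 = 116.248
E = 116.248 * 30.5 / 100 = 35.46 t/ha

35.46


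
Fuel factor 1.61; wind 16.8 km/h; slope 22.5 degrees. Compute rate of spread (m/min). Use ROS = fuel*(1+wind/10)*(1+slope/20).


Formula: ROS = fuel * (1 + wind/10) * (1 + slope/20)
Wind factor = 1 + 16.8/10 = 2.68
Slope factor = 1 + 22.5/20 = 2.125
ROS = 1.61 * 2.68 * 2.125 = 9.17 m/min

9.17


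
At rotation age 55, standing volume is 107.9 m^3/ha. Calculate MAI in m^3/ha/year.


Formula: MAI = Total Volume / Stand Age
MAI = 107.9 m^3/ha / 55 years
MAI = 1.96 m^3/ha/year

1.96


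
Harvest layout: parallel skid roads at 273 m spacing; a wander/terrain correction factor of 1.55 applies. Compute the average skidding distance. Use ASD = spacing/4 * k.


Formula: ASD = (spacing / 4) * correction
Uncorrected distance = spacing / 4 = 273 / 4 = 68.25 m
ASD = 68.25 * 1.55 = 106 m

106


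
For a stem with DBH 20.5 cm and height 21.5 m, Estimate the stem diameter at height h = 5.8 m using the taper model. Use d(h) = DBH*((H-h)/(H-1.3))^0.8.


Taper: d(h) = DBH * ((H - h) / (H - 1.3))^0.8
Numerator = H - h = 21.5 - 5.8 = 15.7 m
Denominator = H - 1.3 = 21.5 - 1.3 = 20.2 m
Ratio = 15.7 / 20.2 = 0.77723
d = 20.5 * 0.77723^0.8 = 16.8 cm

16.8


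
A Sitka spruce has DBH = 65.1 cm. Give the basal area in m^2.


Formula: BA = pi * (DBH/2)^2 / 10000  (cm^2 to m^2)
Radius = DBH/2 = 65.1/2 = 32.55 cm
BA = pi * 32.55^2 / 10000
   = 3328.5253 cm^2 / 10000
   = 0.3329 m^2

0.3329


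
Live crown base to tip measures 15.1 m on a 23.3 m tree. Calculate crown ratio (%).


Formula: Crown Ratio = (Crown Length / Total Height) * 100
CR = (15.1 m / 23.3 m) * 100
CR = 0.6481 * 100 = 64.8%

64.8


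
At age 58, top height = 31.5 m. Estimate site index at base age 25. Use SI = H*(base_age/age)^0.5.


Formula: SI = H_dom * (base_age / age)^0.5
Age ratio = 25 / 58 = 0.43103
sqrt(age_ratio) = 0.65653
SI = 31.5 * 0.65653 = 20.7 m

20.7


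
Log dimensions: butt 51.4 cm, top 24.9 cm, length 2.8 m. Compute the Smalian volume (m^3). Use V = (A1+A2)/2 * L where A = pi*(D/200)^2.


Smalian: V = (A1 + A2)/2 * L,  A = pi*(D/200)^2
A1 = pi*(51.4/200)^2 = 0.207499 m^2
A2 = pi*(24.9/200)^2 = 0.048695 m^2
V = (0.207499+0.048695)/2*2.8 = 0.3587 m^3

0.3587


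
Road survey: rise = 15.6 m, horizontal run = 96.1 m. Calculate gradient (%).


Formula: Gradient = rise / run * 100
Gradient = 15.6 / 96.1 * 100 = 16.2%

16.2


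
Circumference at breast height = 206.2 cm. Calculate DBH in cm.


Formula: DBH = C / pi
DBH = 206.2 / pi
pi = 3.14159...
DBH = 65.6 cm

65.6


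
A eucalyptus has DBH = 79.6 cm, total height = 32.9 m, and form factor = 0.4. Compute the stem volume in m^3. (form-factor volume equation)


Formula: V = pi * (DBH/200)^2 * H * ff
Radius = DBH/200 = 79.6/200 = 0.398 m
Radius^2 = 0.398^2 = 0.158404 m^2
V = pi * 0.158404 * 32.9 * 0.4
V = 6.549 m^3

6.549


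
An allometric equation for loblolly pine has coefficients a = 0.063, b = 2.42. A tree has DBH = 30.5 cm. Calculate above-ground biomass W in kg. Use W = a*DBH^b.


Formula: W = a * DBH^b  (allometric power law)
DBH^b = 30.5^2.42 = 3908.4595
W = 0.063 * 3908.4595 = 246.2 kg

246.2


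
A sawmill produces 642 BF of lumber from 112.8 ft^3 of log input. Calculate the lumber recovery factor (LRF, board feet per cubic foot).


Formula: LRF = Lumber Output (BF) / Log Input (ft^3)
LRF = 642 BF / 112.8 ft^3
LRF = 5.69 BF/ft^3

5.69


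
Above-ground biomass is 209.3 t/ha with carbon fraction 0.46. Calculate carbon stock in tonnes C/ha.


Formula: Carbon Stock = Biomass * Carbon Fraction
C = 209.3 t/ha * 0.46
C = 96.3 t C/ha

96.3


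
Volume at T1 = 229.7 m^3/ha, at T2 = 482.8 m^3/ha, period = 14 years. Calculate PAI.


Formula: PAI = (V_T2 - V_T1) / (T2 - T1)
Volume increment = 482.8 - 229.7 = 253.1 m^3/ha
PAI = 253.1 / 14 = 18.08 m^3/ha/year

18.08


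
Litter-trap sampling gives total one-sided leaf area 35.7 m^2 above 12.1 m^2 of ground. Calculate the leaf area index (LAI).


Formula: LAI = total leaf area / ground area  (dimensionless)
LAI = 35.7 m^2 / 12.1 m^2
LAI = 2.95

2.95


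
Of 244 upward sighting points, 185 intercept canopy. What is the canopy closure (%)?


Formula: Canopy closure = covered points / total points * 100
Closure = 185 / 244 * 100
Closure = 0.7582 * 100 = 75.8%

75.8


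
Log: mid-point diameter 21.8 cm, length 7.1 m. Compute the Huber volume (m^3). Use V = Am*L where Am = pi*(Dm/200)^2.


Huber: V = Am * L,  Am = pi*(Dm/200)^2
Am = pi*(21.8/200)^2 = 0.037325 m^2
V = 0.037325*7.1 = 0.265 m^3

0.265


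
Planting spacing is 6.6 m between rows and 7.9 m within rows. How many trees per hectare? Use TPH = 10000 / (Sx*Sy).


Formula: TPH = 10000 m^2/ha / (spacing_x * spacing_y)
Area per tree = 6.6 m * 7.9 m = 52.14 m^2
TPH = 10000 / 52.14 = 192 trees/ha

192


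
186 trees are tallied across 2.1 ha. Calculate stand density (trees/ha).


Formula: Stand Density = N_trees / Area_ha
Density = 186 trees / 2.1 ha
Density = 89 trees/ha

89


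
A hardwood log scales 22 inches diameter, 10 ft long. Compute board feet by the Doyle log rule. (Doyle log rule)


Doyle: BF = (D - 4)^2 * L / 16
Adjusted diameter = 22 - 4 = 18 in
(D-4)^2 = 18^2 = 324
BF = 324 * 10 / 16 = 203 BF

203


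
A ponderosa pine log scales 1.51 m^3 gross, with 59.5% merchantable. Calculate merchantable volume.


Formula: MV = V_total * (merchantable_pct / 100)
Merchantable fraction = 59.5% / 100 = 0.595
MV = 1.51 m^3 * 0.595 = 0.898 m^3

0.898


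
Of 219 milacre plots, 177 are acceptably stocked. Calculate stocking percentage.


Formula: Stocking % = stocked plots / total plots * 100
Stocking = 177 / 219 * 100
Stocking = 0.8082 * 100 = 80.8%

80.8


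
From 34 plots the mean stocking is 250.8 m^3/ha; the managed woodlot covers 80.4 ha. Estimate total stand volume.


Formula: Total Volume = Mean Volume per ha * Total Area
Total Volume = 250.8 m^3/ha * 80.4 ha
Total Volume = 20164 m^3

20164


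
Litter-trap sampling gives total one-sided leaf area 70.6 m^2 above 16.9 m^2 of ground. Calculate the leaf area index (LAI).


Formula: LAI = total leaf area / ground area  (dimensionless)
LAI = 70.6 m^2 / 16.9 m^2
LAI = 4.18

4.18


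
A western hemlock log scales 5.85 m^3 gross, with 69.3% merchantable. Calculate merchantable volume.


Formula: MV = V_total * (merchantable_pct / 100)
Merchantable fraction = 69.3% / 100 = 0.693
MV = 5.85 m^3 * 0.693 = 4.054 m^3

4.054


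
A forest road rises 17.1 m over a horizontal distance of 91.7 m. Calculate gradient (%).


Formula: Gradient = rise / run * 100
Gradient = 17.1 / 91.7 * 100 = 18.6%

18.6


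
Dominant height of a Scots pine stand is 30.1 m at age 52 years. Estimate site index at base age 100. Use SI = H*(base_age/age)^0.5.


Formula: SI = H_dom * (base_age / age)^0.5
Age ratio = 100 / 52 = 1.92308
sqrt(age_ratio) = 1.38675
SI = 30.1 * 1.38675 = 41.7 m

41.7


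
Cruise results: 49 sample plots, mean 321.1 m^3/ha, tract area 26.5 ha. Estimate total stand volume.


Formula: Total Volume = Mean Volume per ha * Total Area
Total Volume = 321.1 m^3/ha * 26.5 ha
Total Volume = 8509 m^3

8509


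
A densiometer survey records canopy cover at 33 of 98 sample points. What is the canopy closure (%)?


Formula: Canopy closure = covered points / total points * 100
Closure = 33 / 98 * 100
Closure = 0.3367 * 100 = 33.7%

33.7


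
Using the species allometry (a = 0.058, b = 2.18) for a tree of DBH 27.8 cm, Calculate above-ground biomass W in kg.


Formula: W = a * DBH^b  (allometric power law)
DBH^b = 27.8^2.18 = 1406.1047
W = 0.058 * 1406.1047 = 81.6 kg

81.6


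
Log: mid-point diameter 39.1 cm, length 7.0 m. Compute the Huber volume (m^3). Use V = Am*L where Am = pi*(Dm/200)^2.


Huber: V = Am * L,  Am = pi*(Dm/200)^2
Am = pi*(39.1/200)^2 = 0.120072 m^2
V = 0.120072*7.0 = 0.8405 m^3

0.8405


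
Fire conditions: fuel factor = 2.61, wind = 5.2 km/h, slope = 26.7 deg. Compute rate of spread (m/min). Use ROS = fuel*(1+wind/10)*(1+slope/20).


Formula: ROS = fuel * (1 + wind/10) * (1 + slope/20)
Wind factor = 1 + 5.2/10 = 1.52
Slope factor = 1 + 26.7/20 = 2.335
ROS = 2.61 * 1.52 * 2.335 = 9.26 m/min

9.26


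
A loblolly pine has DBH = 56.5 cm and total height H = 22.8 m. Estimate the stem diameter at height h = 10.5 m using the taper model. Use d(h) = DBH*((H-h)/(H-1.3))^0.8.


Taper: d(h) = DBH * ((H - h) / (H - 1.3))^0.8
Numerator = H - h = 22.8 - 10.5 = 12.3 m
Denominator = H - 1.3 = 22.8 - 1.3 = 21.5 m
Ratio = 12.3 / 21.5 = 0.57209
d = 56.5 * 0.57209^0.8 = 36.1 cm

36.1


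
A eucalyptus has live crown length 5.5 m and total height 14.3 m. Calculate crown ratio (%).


Formula: Crown Ratio = (Crown Length / Total Height) * 100
CR = (5.5 m / 14.3 m) * 100
CR = 0.3846 * 100 = 38.5%

38.5


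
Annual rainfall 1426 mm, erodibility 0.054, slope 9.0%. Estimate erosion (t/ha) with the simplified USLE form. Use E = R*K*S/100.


Formula: E = R * K * S / 100  (simplified USLE)
R * K = 1426 * 0.054 = 77.004
E = 77.004 * 9.0 / 100 = 6.93 t/ha

6.93


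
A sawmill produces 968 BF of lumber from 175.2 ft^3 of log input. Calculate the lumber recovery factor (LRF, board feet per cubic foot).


Formula: LRF = Lumber Output (BF) / Log Input (ft^3)
LRF = 968 BF / 175.2 ft^3
LRF = 5.53 BF/ft^3

5.53


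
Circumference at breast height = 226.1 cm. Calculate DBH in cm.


Formula: DBH = C / pi
DBH = 226.1 / pi
pi = 3.14159...
DBH = 72.0 cm

72.0


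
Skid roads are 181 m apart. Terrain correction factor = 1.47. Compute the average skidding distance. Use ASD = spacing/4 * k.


Formula: ASD = (spacing / 4) * correction
Uncorrected distance = spacing / 4 = 181 / 4 = 45.25 m
ASD = 45.25 * 1.47 = 67 m

67


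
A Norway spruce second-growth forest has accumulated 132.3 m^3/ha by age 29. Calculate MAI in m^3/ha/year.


Formula: MAI = Total Volume / Stand Age
MAI = 132.3 m^3/ha / 29 years
MAI = 4.56 m^3/ha/year

4.56


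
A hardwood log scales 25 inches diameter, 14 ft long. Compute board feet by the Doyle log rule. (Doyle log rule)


Doyle: BF = (D - 4)^2 * L / 16
Adjusted diameter = 25 - 4 = 21 in
(D-4)^2 = 21^2 = 441
BF = 441 * 14 / 16 = 386 BF

386


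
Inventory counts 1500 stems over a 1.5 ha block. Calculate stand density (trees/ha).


Formula: Stand Density = N_trees / Area_ha
Density = 1500 trees / 1.5 ha
Density = 1000 trees/ha

1000


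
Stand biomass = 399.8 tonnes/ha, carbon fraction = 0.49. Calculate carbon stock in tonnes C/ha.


Formula: Carbon Stock = Biomass * Carbon Fraction
C = 399.8 t/ha * 0.49
C = 195.9 t C/ha

195.9


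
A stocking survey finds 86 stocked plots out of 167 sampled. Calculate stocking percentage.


Formula: Stocking % = stocked plots / total plots * 100
Stocking = 86 / 167 * 100
Stocking = 0.515 * 100 = 51.5%

51.5


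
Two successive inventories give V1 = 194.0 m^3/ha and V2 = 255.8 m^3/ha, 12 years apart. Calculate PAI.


Formula: PAI = (V_T2 - V_T1) / (T2 - T1)
Volume increment = 255.8 - 194.0 = 61.8 m^3/ha
PAI = 61.8 / 12 = 5.15 m^3/ha/year

5.15


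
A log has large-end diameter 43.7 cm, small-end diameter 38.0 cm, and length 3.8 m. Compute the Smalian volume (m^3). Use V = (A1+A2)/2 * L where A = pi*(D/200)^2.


Smalian: V = (A1 + A2)/2 * L,  A = pi*(D/200)^2
A1 = pi*(43.7/200)^2 = 0.149987 m^2
A2 = pi*(38.0/200)^2 = 0.113411 m^2
V = (0.149987+0.113411)/2*3.8 = 0.5005 m^3

0.5005


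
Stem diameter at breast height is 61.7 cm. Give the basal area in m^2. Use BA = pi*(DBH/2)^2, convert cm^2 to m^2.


Formula: BA = pi * (DBH/2)^2 / 10000  (cm^2 to m^2)
Radius = DBH/2 = 61.7/2 = 30.85 cm
BA = pi * 30.85^2 / 10000
   = 2989.9244 cm^2 / 10000
   = 0.299 m^2

0.299


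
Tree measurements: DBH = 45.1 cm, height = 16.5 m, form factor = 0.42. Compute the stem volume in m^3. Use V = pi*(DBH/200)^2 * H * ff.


Formula: V = pi * (DBH/200)^2 * H * ff
Radius = DBH/200 = 45.1/200 = 0.2255 m
Radius^2 = 0.2255^2 = 0.05085025 m^2
V = pi * 0.05085025 * 16.5 * 0.42
V = 1.107 m^3

1.107


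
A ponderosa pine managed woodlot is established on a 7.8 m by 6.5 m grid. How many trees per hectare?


Formula: TPH = 10000 m^2/ha / (spacing_x * spacing_y)
Area per tree = 7.8 m * 6.5 m = 50.7 m^2
TPH = 10000 / 50.7 = 197 trees/ha

197


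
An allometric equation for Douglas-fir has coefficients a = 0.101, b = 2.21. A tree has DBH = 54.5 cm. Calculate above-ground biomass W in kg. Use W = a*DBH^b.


Formula: W = a * DBH^b  (allometric power law)
DBH^b = 54.5^2.21 = 6877.5898
W = 0.101 * 6877.5898 = 694.6 kg

694.6


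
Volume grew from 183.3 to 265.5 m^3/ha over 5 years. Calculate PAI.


Formula: PAI = (V_T2 - V_T1) / (T2 - T1)
Volume increment = 265.5 - 183.3 = 82.2 m^3/ha
PAI = 82.2 / 5 = 16.44 m^3/ha/year

16.44


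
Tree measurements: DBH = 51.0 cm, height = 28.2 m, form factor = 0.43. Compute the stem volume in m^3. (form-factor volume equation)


Formula: V = pi * (DBH/200)^2 * H * ff
Radius = DBH/200 = 51.0/200 = 0.255 m
Radius^2 = 0.255^2 = 0.065025 m^2
V = pi * 0.065025 * 28.2 * 0.43
V = 2.477 m^3

2.477


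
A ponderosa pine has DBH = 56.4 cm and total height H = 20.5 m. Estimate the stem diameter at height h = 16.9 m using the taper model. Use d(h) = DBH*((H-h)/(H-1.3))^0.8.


Taper: d(h) = DBH * ((H - h) / (H - 1.3))^0.8
Numerator = H - h = 20.5 - 16.9 = 3.6 m
Denominator = H - 1.3 = 20.5 - 1.3 = 19.2 m
Ratio = 3.6 / 19.2 = 0.1875
d = 56.4 * 0.1875^0.8 = 14.8 cm

14.8


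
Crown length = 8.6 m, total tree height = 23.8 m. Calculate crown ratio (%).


Formula: Crown Ratio = (Crown Length / Total Height) * 100
CR = (8.6 m / 23.8 m) * 100
CR = 0.3613 * 100 = 36.1%

36.1


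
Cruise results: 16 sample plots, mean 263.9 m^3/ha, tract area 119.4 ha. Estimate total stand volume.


Formula: Total Volume = Mean Volume per ha * Total Area
Total Volume = 263.9 m^3/ha * 119.4 ha
Total Volume = 31510 m^3

31510


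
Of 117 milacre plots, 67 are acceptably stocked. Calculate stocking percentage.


Formula: Stocking % = stocked plots / total plots * 100
Stocking = 67 / 117 * 100
Stocking = 0.5726 * 100 = 57.3%

57.3


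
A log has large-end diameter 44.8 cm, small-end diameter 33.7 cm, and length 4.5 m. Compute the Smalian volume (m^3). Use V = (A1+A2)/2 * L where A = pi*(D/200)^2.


Smalian: V = (A1 + A2)/2 * L,  A = pi*(D/200)^2
A1 = pi*(44.8/200)^2 = 0.157633 m^2
A2 = pi*(33.7/200)^2 = 0.089197 m^2
V = (0.157633+0.089197)/2*4.5 = 0.5554 m^3

0.5554


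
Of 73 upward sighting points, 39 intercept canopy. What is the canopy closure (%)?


Formula: Canopy closure = covered points / total points * 100
Closure = 39 / 73 * 100
Closure = 0.5342 * 100 = 53.4%

53.4


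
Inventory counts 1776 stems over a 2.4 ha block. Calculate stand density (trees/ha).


Formula: Stand Density = N_trees / Area_ha
Density = 1776 trees / 2.4 ha
Density = 740 trees/ha

740


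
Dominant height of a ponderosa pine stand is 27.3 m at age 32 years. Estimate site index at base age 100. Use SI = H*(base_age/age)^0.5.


Formula: SI = H_dom * (base_age / age)^0.5
Age ratio = 100 / 32 = 3.125
sqrt(age_ratio) = 1.76777
SI = 27.3 * 1.76777 = 48.3 m

48.3


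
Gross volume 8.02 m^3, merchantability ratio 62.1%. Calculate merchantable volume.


Formula: MV = V_total * (merchantable_pct / 100)
Merchantable fraction = 62.1% / 100 = 0.621
MV = 8.02 m^3 * 0.621 = 4.98 m^3

4.98


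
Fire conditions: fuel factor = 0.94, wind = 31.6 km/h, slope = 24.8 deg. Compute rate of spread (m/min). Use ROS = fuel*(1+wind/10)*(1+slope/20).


Formula: ROS = fuel * (1 + wind/10) * (1 + slope/20)
Wind factor = 1 + 31.6/10 = 4.16
Slope factor = 1 + 24.8/20 = 2.24
ROS = 0.94 * 4.16 * 2.24 = 8.76 m/min

8.76


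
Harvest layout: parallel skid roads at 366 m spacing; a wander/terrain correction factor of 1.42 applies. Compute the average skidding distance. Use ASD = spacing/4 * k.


Formula: ASD = (spacing / 4) * correction
Uncorrected distance = spacing / 4 = 366 / 4 = 91.5 m
ASD = 91.5 * 1.42 = 130 m

130


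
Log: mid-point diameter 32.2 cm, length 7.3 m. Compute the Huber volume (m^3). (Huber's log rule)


Huber: V = Am * L,  Am = pi*(Dm/200)^2
Am = pi*(32.2/200)^2 = 0.081433 m^2
V = 0.081433*7.3 = 0.5945 m^3

0.5945


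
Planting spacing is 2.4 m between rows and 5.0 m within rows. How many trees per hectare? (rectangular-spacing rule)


Formula: TPH = 10000 m^2/ha / (spacing_x * spacing_y)
Area per tree = 2.4 m * 5.0 m = 12.0 m^2
TPH = 10000 / 12.0 = 833 trees/ha

833


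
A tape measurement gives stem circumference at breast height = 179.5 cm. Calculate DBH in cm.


Formula: DBH = C / pi
DBH = 179.5 / pi
pi = 3.14159...
DBH = 57.1 cm

57.1


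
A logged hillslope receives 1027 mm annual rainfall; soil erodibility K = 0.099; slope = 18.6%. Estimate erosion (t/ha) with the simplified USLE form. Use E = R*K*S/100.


Formula: E = R * K * S / 100  (simplified USLE)
R * K = 1027 * 0.099 = 101.673
E = 101.673 * 18.6 / 100 = 18.91 t/ha

18.91


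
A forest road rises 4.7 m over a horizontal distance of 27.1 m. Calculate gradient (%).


Formula: Gradient = rise / run * 100
Gradient = 4.7 / 27.1 * 100 = 17.3%

17.3


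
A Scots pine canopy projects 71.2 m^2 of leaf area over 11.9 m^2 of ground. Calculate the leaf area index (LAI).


Formula: LAI = total leaf area / ground area  (dimensionless)
LAI = 71.2 m^2 / 11.9 m^2
LAI = 5.98

5.98


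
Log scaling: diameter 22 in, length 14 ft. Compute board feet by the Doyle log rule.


Doyle: BF = (D - 4)^2 * L / 16
Adjusted diameter = 22 - 4 = 18 in
(D-4)^2 = 18^2 = 324
BF = 324 * 14 / 16 = 284 BF

284


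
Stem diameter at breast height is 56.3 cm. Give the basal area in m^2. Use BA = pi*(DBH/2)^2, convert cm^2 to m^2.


Formula: BA = pi * (DBH/2)^2 / 10000  (cm^2 to m^2)
Radius = DBH/2 = 56.3/2 = 28.15 cm
BA = pi * 28.15^2 / 10000
   = 2489.4687 cm^2 / 10000
   = 0.2489 m^2

0.2489


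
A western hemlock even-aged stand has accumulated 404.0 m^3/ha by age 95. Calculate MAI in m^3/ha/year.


Formula: MAI = Total Volume / Stand Age
MAI = 404.0 m^3/ha / 95 years
MAI = 4.25 m^3/ha/year

4.25


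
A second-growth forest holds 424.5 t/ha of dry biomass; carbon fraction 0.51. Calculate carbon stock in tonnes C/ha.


Formula: Carbon Stock = Biomass * Carbon Fraction
C = 424.5 t/ha * 0.51
C = 216.5 t C/ha

216.5


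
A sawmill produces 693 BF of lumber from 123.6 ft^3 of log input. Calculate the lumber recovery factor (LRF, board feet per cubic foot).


Formula: LRF = Lumber Output (BF) / Log Input (ft^3)
LRF = 693 BF / 123.6 ft^3
LRF = 5.61 BF/ft^3

5.61


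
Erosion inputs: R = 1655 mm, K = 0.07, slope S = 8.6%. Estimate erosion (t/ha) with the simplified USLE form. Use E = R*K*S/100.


Formula: E = R * K * S / 100  (simplified USLE)
R * K = 1655 * 0.07 = 115.85
E = 115.85 * 8.6 / 100 = 9.96 t/ha

9.96


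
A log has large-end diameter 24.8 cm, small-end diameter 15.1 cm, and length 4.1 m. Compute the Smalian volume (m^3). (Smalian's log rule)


Smalian: V = (A1 + A2)/2 * L,  A = pi*(D/200)^2
A1 = pi*(24.8/200)^2 = 0.048305 m^2
A2 = pi*(15.1/200)^2 = 0.017908 m^2
V = (0.048305+0.017908)/2*4.1 = 0.1357 m^3

0.1357


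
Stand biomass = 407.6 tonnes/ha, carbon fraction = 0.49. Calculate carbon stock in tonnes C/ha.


Formula: Carbon Stock = Biomass * Carbon Fraction
C = 407.6 t/ha * 0.49
C = 199.7 t C/ha

199.7


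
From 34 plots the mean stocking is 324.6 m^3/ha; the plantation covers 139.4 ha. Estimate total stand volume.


Formula: Total Volume = Mean Volume per ha * Total Area
Total Volume = 324.6 m^3/ha * 139.4 ha
Total Volume = 45249 m^3

45249


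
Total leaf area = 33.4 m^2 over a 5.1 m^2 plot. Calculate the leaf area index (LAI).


Formula: LAI = total leaf area / ground area  (dimensionless)
LAI = 33.4 m^2 / 5.1 m^2
LAI = 6.55

6.55


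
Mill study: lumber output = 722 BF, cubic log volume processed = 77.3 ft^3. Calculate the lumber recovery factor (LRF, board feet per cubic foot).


Formula: LRF = Lumber Output (BF) / Log Input (ft^3)
LRF = 722 BF / 77.3 ft^3
LRF = 9.34 BF/ft^3

9.34


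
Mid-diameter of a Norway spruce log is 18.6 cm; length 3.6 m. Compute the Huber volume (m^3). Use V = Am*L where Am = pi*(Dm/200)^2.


Huber: V = Am * L,  Am = pi*(Dm/200)^2
Am = pi*(18.6/200)^2 = 0.027172 m^2
V = 0.027172*3.6 = 0.0978 m^3

0.0978


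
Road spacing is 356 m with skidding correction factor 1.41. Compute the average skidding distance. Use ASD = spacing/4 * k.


Formula: ASD = (spacing / 4) * correction
Uncorrected distance = spacing / 4 = 356 / 4 = 89 m
ASD = 89 * 1.41 = 125 m

125


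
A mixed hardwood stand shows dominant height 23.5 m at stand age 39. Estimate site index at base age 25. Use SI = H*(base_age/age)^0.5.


Formula: SI = H_dom * (base_age / age)^0.5
Age ratio = 25 / 39 = 0.64103
sqrt(age_ratio) = 0.80064
SI = 23.5 * 0.80064 = 18.8 m

18.8


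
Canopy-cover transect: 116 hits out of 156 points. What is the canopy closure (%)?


Formula: Canopy closure = covered points / total points * 100
Closure = 116 / 156 * 100
Closure = 0.7436 * 100 = 74.4%

74.4


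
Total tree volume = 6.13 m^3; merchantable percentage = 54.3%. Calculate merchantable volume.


Formula: MV = V_total * (merchantable_pct / 100)
Merchantable fraction = 54.3% / 100 = 0.543
MV = 6.13 m^3 * 0.543 = 3.329 m^3

3.329


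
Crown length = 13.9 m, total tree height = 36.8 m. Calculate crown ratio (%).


Formula: Crown Ratio = (Crown Length / Total Height) * 100
CR = (13.9 m / 36.8 m) * 100
CR = 0.3777 * 100 = 37.8%

37.8


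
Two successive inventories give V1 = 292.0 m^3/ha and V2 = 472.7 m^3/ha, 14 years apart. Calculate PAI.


Formula: PAI = (V_T2 - V_T1) / (T2 - T1)
Volume increment = 472.7 - 292.0 = 180.7 m^3/ha
PAI = 180.7 / 14 = 12.91 m^3/ha/year

12.91


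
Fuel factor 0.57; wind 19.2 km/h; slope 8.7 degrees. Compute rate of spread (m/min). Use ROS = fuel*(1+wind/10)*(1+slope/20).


Formula: ROS = fuel * (1 + wind/10) * (1 + slope/20)
Wind factor = 1 + 19.2/10 = 2.92
Slope factor = 1 + 8.7/20 = 1.435
ROS = 0.57 * 2.92 * 1.435 = 2.39 m/min

2.39


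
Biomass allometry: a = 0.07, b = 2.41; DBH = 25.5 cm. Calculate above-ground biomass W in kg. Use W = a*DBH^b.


Formula: W = a * DBH^b  (allometric power law)
DBH^b = 25.5^2.41 = 2453.3631
W = 0.07 * 2453.3631 = 171.7 kg

171.7


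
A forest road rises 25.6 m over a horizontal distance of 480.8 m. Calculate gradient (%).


Formula: Gradient = rise / run * 100
Gradient = 25.6 / 480.8 * 100 = 5.3%

5.3


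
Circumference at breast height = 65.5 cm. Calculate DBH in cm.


Formula: DBH = C / pi
DBH = 65.5 / pi
pi = 3.14159...
DBH = 20.8 cm

20.8


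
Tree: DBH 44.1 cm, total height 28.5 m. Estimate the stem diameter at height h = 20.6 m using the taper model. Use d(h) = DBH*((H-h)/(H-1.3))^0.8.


Taper: d(h) = DBH * ((H - h) / (H - 1.3))^0.8
Numerator = H - h = 28.5 - 20.6 = 7.9 m
Denominator = H - 1.3 = 28.5 - 1.3 = 27.2 m
Ratio = 7.9 / 27.2 = 0.29044
d = 44.1 * 0.29044^0.8 = 16.4 cm

16.4


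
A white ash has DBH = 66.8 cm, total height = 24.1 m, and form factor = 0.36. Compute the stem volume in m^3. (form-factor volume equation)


Formula: V = pi * (DBH/200)^2 * H * ff
Radius = DBH/200 = 66.8/200 = 0.334 m
Radius^2 = 0.334^2 = 0.111556 m^2
V = pi * 0.111556 * 24.1 * 0.36
V = 3.041 m^3

3.041


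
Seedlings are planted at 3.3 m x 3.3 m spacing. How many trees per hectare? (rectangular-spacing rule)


Formula: TPH = 10000 m^2/ha / (spacing_x * spacing_y)
Area per tree = 3.3 m * 3.3 m = 10.89 m^2
TPH = 10000 / 10.89 = 918 trees/ha

918


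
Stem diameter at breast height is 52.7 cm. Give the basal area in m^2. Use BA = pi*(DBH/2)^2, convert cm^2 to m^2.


Formula: BA = pi * (DBH/2)^2 / 10000  (cm^2 to m^2)
Radius = DBH/2 = 52.7/2 = 26.35 cm
BA = pi * 26.35^2 / 10000
   = 2181.2785 cm^2 / 10000
   = 0.2181 m^2

0.2181


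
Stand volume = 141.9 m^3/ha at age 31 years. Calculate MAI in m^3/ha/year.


Formula: MAI = Total Volume / Stand Age
MAI = 141.9 m^3/ha / 31 years
MAI = 4.58 m^3/ha/year

4.58


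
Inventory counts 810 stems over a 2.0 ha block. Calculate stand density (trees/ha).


Formula: Stand Density = N_trees / Area_ha
Density = 810 trees / 2.0 ha
Density = 405 trees/ha

405


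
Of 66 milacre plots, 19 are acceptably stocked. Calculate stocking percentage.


Formula: Stocking % = stocked plots / total plots * 100
Stocking = 19 / 66 * 100
Stocking = 0.2879 * 100 = 28.8%

28.8


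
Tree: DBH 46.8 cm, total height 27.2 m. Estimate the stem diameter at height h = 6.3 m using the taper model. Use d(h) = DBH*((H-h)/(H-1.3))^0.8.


Taper: d(h) = DBH * ((H - h) / (H - 1.3))^0.8
Numerator = H - h = 27.2 - 6.3 = 20.9 m
Denominator = H - 1.3 = 27.2 - 1.3 = 25.9 m
Ratio = 20.9 / 25.9 = 0.80695
d = 46.8 * 0.80695^0.8 = 39.4 cm

39.4


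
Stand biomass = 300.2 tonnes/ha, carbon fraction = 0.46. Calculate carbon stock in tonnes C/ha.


Formula: Carbon Stock = Biomass * Carbon Fraction
C = 300.2 t/ha * 0.46
C = 138.1 t C/ha

138.1


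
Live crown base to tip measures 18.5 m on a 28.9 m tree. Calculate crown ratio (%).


Formula: Crown Ratio = (Crown Length / Total Height) * 100
CR = (18.5 m / 28.9 m) * 100
CR = 0.6401 * 100 = 64.0%

64.0


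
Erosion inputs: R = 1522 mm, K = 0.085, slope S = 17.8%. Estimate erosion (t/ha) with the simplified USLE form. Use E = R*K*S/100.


Formula: E = R * K * S / 100  (simplified USLE)
R * K = 1522 * 0.085 = 129.37
E = 129.37 * 17.8 / 100 = 23.03 t/ha

23.03


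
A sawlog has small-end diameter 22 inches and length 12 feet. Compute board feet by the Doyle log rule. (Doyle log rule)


Doyle: BF = (D - 4)^2 * L / 16
Adjusted diameter = 22 - 4 = 18 in
(D-4)^2 = 18^2 = 324
BF = 324 * 12 / 16 = 243 BF

243


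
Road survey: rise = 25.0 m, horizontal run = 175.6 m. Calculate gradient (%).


Formula: Gradient = rise / run * 100
Gradient = 25.0 / 175.6 * 100 = 14.2%

14.2


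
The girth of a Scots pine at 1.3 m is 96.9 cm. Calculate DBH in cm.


Formula: DBH = C / pi
DBH = 96.9 / pi
pi = 3.14159...
DBH = 30.8 cm

30.8


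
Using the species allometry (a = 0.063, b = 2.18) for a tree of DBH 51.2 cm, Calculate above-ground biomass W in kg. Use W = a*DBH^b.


Formula: W = a * DBH^b  (allometric power law)
DBH^b = 51.2^2.18 = 5323.638
W = 0.063 * 5323.638 = 335.4 kg

335.4


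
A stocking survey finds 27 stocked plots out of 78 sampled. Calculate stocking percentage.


Formula: Stocking % = stocked plots / total plots * 100
Stocking = 27 / 78 * 100
Stocking = 0.3462 * 100 = 34.6%

34.6


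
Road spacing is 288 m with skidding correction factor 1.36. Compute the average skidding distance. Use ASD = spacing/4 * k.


Formula: ASD = (spacing / 4) * correction
Uncorrected distance = spacing / 4 = 288 / 4 = 72 m
ASD = 72 * 1.36 = 98 m

98


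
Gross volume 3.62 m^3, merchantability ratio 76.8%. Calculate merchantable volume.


Formula: MV = V_total * (merchantable_pct / 100)
Merchantable fraction = 76.8% / 100 = 0.768
MV = 3.62 m^3 * 0.768 = 2.78 m^3

2.78


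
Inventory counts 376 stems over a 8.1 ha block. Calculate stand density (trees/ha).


Formula: Stand Density = N_trees / Area_ha
Density = 376 trees / 8.1 ha
Density = 46 trees/ha

46


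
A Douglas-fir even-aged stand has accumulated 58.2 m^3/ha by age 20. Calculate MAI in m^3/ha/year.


Formula: MAI = Total Volume / Stand Age
MAI = 58.2 m^3/ha / 20 years
MAI = 2.91 m^3/ha/year

2.91


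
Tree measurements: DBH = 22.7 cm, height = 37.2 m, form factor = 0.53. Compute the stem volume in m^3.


Formula: V = pi * (DBH/200)^2 * H * ff
Radius = DBH/200 = 22.7/200 = 0.1135 m
Radius^2 = 0.1135^2 = 0.01288225 m^2
V = pi * 0.01288225 * 37.2 * 0.53
V = 0.798 m^3

0.798


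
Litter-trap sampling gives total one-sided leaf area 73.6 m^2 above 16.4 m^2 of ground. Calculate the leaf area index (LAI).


Formula: LAI = total leaf area / ground area  (dimensionless)
LAI = 73.6 m^2 / 16.4 m^2
LAI = 4.49

4.49


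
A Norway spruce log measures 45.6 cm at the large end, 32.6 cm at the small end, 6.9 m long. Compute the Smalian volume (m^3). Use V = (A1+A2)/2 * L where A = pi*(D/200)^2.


Smalian: V = (A1 + A2)/2 * L,  A = pi*(D/200)^2
A1 = pi*(45.6/200)^2 = 0.163313 m^2
A2 = pi*(32.6/200)^2 = 0.083469 m^2
V = (0.163313+0.083469)/2*6.9 = 0.8514 m^3

0.8514


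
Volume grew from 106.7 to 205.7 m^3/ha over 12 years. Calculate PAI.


Formula: PAI = (V_T2 - V_T1) / (T2 - T1)
Volume increment = 205.7 - 106.7 = 99.0 m^3/ha
PAI = 99.0 / 12 = 8.25 m^3/ha/year

8.25


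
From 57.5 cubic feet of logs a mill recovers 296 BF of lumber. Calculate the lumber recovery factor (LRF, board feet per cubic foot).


Formula: LRF = Lumber Output (BF) / Log Input (ft^3)
LRF = 296 BF / 57.5 ft^3
LRF = 5.15 BF/ft^3

5.15


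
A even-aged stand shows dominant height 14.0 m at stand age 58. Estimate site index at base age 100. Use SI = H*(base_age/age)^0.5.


Formula: SI = H_dom * (base_age / age)^0.5
Age ratio = 100 / 58 = 1.72414
sqrt(age_ratio) = 1.31306
SI = 14.0 * 1.31306 = 18.4 m

18.4


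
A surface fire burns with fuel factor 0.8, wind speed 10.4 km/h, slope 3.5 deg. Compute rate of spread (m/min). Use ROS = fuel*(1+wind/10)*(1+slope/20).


Formula: ROS = fuel * (1 + wind/10) * (1 + slope/20)
Wind factor = 1 + 10.4/10 = 2.04
Slope factor = 1 + 3.5/20 = 1.175
ROS = 0.8 * 2.04 * 1.175 = 1.92 m/min

1.92


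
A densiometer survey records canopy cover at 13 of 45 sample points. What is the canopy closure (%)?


Formula: Canopy closure = covered points / total points * 100
Closure = 13 / 45 * 100
Closure = 0.2889 * 100 = 28.9%

28.9


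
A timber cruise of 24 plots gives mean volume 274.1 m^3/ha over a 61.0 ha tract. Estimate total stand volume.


Formula: Total Volume = Mean Volume per ha * Total Area
Total Volume = 274.1 m^3/ha * 61.0 ha
Total Volume = 16720 m^3

16720


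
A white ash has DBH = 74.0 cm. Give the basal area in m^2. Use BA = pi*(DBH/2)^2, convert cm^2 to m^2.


Formula: BA = pi * (DBH/2)^2 / 10000  (cm^2 to m^2)
Radius = DBH/2 = 74.0/2 = 37.0 cm
BA = pi * 37.0^2 / 10000
   = 4300.8403 cm^2 / 10000
   = 0.4301 m^2

0.4301


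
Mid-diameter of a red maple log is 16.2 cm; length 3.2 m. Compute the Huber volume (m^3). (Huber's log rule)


Huber: V = Am * L,  Am = pi*(Dm/200)^2
Am = pi*(16.2/200)^2 = 0.020612 m^2
V = 0.020612*3.2 = 0.066 m^3

0.066


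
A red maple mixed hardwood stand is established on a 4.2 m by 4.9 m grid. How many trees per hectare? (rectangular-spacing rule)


Formula: TPH = 10000 m^2/ha / (spacing_x * spacing_y)
Area per tree = 4.2 m * 4.9 m = 20.58 m^2
TPH = 10000 / 20.58 = 486 trees/ha

486


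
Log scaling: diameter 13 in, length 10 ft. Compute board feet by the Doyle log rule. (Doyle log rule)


Doyle: BF = (D - 4)^2 * L / 16
Adjusted diameter = 13 - 4 = 9 in
(D-4)^2 = 9^2 = 81
BF = 81 * 10 / 16 = 51 BF

51


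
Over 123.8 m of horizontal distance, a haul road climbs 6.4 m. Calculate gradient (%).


Formula: Gradient = rise / run * 100
Gradient = 6.4 / 123.8 * 100 = 5.2%

5.2


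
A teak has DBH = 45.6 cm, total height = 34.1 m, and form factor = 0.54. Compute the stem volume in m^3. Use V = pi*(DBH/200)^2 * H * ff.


Formula: V = pi * (DBH/200)^2 * H * ff
Radius = DBH/200 = 45.6/200 = 0.228 m
Radius^2 = 0.228^2 = 0.051984 m^2
V = pi * 0.051984 * 34.1 * 0.54
V = 3.007 m^3

3.007


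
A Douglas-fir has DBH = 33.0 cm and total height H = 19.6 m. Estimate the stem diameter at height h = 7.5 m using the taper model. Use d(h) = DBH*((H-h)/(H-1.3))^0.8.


Taper: d(h) = DBH * ((H - h) / (H - 1.3))^0.8
Numerator = H - h = 19.6 - 7.5 = 12.1 m
Denominator = H - 1.3 = 19.6 - 1.3 = 18.3 m
Ratio = 12.1 / 18.3 = 0.6612
d = 33.0 * 0.6612^0.8 = 23.7 cm

23.7


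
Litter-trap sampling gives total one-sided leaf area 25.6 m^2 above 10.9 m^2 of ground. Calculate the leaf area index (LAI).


Formula: LAI = total leaf area / ground area  (dimensionless)
LAI = 25.6 m^2 / 10.9 m^2
LAI = 2.35

2.35


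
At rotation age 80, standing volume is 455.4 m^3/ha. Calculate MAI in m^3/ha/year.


Formula: MAI = Total Volume / Stand Age
MAI = 455.4 m^3/ha / 80 years
MAI = 5.69 m^3/ha/year

5.69


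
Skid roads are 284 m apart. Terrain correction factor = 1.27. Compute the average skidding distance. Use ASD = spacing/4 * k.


Formula: ASD = (spacing / 4) * correction
Uncorrected distance = spacing / 4 = 284 / 4 = 71 m
ASD = 71 * 1.27 = 90 m

90


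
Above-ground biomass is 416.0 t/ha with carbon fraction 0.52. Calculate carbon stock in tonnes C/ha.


Formula: Carbon Stock = Biomass * Carbon Fraction
C = 416.0 t/ha * 0.52
C = 216.3 t C/ha

216.3


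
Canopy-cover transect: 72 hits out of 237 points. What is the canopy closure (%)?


Formula: Canopy closure = covered points / total points * 100
Closure = 72 / 237 * 100
Closure = 0.3038 * 100 = 30.4%

30.4


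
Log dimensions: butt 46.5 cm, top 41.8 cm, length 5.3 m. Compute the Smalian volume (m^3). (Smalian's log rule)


Smalian: V = (A1 + A2)/2 * L,  A = pi*(D/200)^2
A1 = pi*(46.5/200)^2 = 0.169823 m^2
A2 = pi*(41.8/200)^2 = 0.137228 m^2
V = (0.169823+0.137228)/2*5.3 = 0.8137 m^3

0.8137


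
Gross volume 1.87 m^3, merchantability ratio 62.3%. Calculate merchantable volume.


Formula: MV = V_total * (merchantable_pct / 100)
Merchantable fraction = 62.3% / 100 = 0.623
MV = 1.87 m^3 * 0.623 = 1.165 m^3

1.165


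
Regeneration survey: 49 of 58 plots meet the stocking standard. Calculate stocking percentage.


Formula: Stocking % = stocked plots / total plots * 100
Stocking = 49 / 58 * 100
Stocking = 0.8448 * 100 = 84.5%

84.5


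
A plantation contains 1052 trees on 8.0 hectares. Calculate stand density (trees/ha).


Formula: Stand Density = N_trees / Area_ha
Density = 1052 trees / 8.0 ha
Density = 132 trees/ha

132


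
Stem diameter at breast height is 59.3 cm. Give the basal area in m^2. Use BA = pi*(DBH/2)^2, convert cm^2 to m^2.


Formula: BA = pi * (DBH/2)^2 / 10000  (cm^2 to m^2)
Radius = DBH/2 = 59.3/2 = 29.65 cm
BA = pi * 29.65^2 / 10000
   = 2761.8448 cm^2 / 10000
   = 0.2762 m^2

0.2762


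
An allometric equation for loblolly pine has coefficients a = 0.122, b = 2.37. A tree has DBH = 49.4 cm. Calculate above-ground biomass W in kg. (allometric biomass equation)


Formula: W = a * DBH^b  (allometric power law)
DBH^b = 49.4^2.37 = 10330.7742
W = 0.122 * 10330.7742 = 1260.4 kg

1260.4


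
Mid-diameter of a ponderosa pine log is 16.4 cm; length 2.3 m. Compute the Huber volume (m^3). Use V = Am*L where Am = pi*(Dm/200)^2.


Huber: V = Am * L,  Am = pi*(Dm/200)^2
Am = pi*(16.4/200)^2 = 0.021124 m^2
V = 0.021124*2.3 = 0.0486 m^3

0.0486
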